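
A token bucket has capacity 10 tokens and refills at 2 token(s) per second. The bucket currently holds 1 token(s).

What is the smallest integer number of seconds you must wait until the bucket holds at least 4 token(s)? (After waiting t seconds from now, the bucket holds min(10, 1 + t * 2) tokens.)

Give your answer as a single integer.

Answer: 2

Derivation:
Need 1 + t * 2 >= 4, so t >= 3/2.
Smallest integer t = ceil(3/2) = 2.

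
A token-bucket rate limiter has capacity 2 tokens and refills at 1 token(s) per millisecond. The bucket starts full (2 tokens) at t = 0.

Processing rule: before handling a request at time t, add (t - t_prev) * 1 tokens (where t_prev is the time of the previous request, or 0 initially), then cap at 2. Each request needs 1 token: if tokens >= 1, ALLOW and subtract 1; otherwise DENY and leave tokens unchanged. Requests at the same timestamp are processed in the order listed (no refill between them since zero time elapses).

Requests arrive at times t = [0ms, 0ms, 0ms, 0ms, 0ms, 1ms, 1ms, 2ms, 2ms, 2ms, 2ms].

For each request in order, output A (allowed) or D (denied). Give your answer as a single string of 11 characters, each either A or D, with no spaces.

Simulating step by step:
  req#1 t=0ms: ALLOW
  req#2 t=0ms: ALLOW
  req#3 t=0ms: DENY
  req#4 t=0ms: DENY
  req#5 t=0ms: DENY
  req#6 t=1ms: ALLOW
  req#7 t=1ms: DENY
  req#8 t=2ms: ALLOW
  req#9 t=2ms: DENY
  req#10 t=2ms: DENY
  req#11 t=2ms: DENY

Answer: AADDDADADDD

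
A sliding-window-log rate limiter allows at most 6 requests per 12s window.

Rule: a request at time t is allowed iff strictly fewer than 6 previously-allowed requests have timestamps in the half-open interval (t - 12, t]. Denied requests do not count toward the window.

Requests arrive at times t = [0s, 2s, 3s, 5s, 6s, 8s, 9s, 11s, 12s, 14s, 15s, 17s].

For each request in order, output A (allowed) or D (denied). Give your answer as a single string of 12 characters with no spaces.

Answer: AAAAAADDAAAA

Derivation:
Tracking allowed requests in the window:
  req#1 t=0s: ALLOW
  req#2 t=2s: ALLOW
  req#3 t=3s: ALLOW
  req#4 t=5s: ALLOW
  req#5 t=6s: ALLOW
  req#6 t=8s: ALLOW
  req#7 t=9s: DENY
  req#8 t=11s: DENY
  req#9 t=12s: ALLOW
  req#10 t=14s: ALLOW
  req#11 t=15s: ALLOW
  req#12 t=17s: ALLOW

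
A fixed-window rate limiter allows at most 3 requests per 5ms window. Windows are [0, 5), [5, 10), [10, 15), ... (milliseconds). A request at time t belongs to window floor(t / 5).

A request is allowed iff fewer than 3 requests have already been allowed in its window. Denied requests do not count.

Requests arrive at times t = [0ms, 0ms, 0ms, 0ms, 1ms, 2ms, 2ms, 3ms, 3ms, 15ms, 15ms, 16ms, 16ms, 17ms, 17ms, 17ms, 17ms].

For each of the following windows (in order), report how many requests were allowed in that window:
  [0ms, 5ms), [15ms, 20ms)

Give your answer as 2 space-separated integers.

Processing requests:
  req#1 t=0ms (window 0): ALLOW
  req#2 t=0ms (window 0): ALLOW
  req#3 t=0ms (window 0): ALLOW
  req#4 t=0ms (window 0): DENY
  req#5 t=1ms (window 0): DENY
  req#6 t=2ms (window 0): DENY
  req#7 t=2ms (window 0): DENY
  req#8 t=3ms (window 0): DENY
  req#9 t=3ms (window 0): DENY
  req#10 t=15ms (window 3): ALLOW
  req#11 t=15ms (window 3): ALLOW
  req#12 t=16ms (window 3): ALLOW
  req#13 t=16ms (window 3): DENY
  req#14 t=17ms (window 3): DENY
  req#15 t=17ms (window 3): DENY
  req#16 t=17ms (window 3): DENY
  req#17 t=17ms (window 3): DENY

Allowed counts by window: 3 3

Answer: 3 3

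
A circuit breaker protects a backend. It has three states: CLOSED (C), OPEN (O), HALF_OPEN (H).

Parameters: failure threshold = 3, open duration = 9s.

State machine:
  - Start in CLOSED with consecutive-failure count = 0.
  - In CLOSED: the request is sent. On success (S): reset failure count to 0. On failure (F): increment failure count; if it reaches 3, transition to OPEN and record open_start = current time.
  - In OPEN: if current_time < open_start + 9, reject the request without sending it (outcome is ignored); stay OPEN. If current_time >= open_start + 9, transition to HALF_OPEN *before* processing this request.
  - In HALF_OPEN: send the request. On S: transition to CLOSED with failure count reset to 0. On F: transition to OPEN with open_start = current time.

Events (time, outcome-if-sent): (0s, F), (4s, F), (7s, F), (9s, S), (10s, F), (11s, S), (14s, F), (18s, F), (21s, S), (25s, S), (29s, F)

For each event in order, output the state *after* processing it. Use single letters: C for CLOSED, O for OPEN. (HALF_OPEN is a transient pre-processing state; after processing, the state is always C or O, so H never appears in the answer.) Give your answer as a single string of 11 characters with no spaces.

Answer: CCOOOOOOOOO

Derivation:
State after each event:
  event#1 t=0s outcome=F: state=CLOSED
  event#2 t=4s outcome=F: state=CLOSED
  event#3 t=7s outcome=F: state=OPEN
  event#4 t=9s outcome=S: state=OPEN
  event#5 t=10s outcome=F: state=OPEN
  event#6 t=11s outcome=S: state=OPEN
  event#7 t=14s outcome=F: state=OPEN
  event#8 t=18s outcome=F: state=OPEN
  event#9 t=21s outcome=S: state=OPEN
  event#10 t=25s outcome=S: state=OPEN
  event#11 t=29s outcome=F: state=OPEN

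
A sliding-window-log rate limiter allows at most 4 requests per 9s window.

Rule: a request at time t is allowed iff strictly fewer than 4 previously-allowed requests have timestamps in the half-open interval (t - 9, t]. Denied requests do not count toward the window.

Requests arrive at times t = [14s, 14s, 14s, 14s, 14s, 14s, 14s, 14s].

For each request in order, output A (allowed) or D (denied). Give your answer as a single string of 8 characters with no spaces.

Tracking allowed requests in the window:
  req#1 t=14s: ALLOW
  req#2 t=14s: ALLOW
  req#3 t=14s: ALLOW
  req#4 t=14s: ALLOW
  req#5 t=14s: DENY
  req#6 t=14s: DENY
  req#7 t=14s: DENY
  req#8 t=14s: DENY

Answer: AAAADDDD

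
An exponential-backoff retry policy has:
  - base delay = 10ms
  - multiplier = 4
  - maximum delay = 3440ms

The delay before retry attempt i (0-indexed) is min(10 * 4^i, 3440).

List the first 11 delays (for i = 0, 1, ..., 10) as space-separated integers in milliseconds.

Computing each delay:
  i=0: min(10*4^0, 3440) = 10
  i=1: min(10*4^1, 3440) = 40
  i=2: min(10*4^2, 3440) = 160
  i=3: min(10*4^3, 3440) = 640
  i=4: min(10*4^4, 3440) = 2560
  i=5: min(10*4^5, 3440) = 3440
  i=6: min(10*4^6, 3440) = 3440
  i=7: min(10*4^7, 3440) = 3440
  i=8: min(10*4^8, 3440) = 3440
  i=9: min(10*4^9, 3440) = 3440
  i=10: min(10*4^10, 3440) = 3440

Answer: 10 40 160 640 2560 3440 3440 3440 3440 3440 3440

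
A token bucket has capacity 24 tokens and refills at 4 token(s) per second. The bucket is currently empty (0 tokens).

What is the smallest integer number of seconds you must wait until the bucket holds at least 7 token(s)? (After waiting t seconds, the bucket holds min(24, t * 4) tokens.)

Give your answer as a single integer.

Answer: 2

Derivation:
Need t * 4 >= 7, so t >= 7/4.
Smallest integer t = ceil(7/4) = 2.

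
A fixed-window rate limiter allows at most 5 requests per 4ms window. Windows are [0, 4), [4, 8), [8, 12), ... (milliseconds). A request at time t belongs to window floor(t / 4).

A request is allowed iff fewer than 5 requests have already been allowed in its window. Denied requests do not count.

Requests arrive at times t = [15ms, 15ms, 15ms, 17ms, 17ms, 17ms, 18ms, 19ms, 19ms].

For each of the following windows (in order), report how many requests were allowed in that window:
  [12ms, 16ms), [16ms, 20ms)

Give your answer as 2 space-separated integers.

Answer: 3 5

Derivation:
Processing requests:
  req#1 t=15ms (window 3): ALLOW
  req#2 t=15ms (window 3): ALLOW
  req#3 t=15ms (window 3): ALLOW
  req#4 t=17ms (window 4): ALLOW
  req#5 t=17ms (window 4): ALLOW
  req#6 t=17ms (window 4): ALLOW
  req#7 t=18ms (window 4): ALLOW
  req#8 t=19ms (window 4): ALLOW
  req#9 t=19ms (window 4): DENY

Allowed counts by window: 3 5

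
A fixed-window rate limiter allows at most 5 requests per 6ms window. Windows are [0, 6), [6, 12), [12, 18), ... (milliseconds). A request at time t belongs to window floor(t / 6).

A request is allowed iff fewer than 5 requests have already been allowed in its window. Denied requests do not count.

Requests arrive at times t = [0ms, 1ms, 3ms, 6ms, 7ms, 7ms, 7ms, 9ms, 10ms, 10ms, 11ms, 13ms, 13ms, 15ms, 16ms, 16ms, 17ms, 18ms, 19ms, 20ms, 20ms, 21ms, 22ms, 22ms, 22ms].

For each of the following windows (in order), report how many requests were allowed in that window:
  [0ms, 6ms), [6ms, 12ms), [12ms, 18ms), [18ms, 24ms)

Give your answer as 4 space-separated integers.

Processing requests:
  req#1 t=0ms (window 0): ALLOW
  req#2 t=1ms (window 0): ALLOW
  req#3 t=3ms (window 0): ALLOW
  req#4 t=6ms (window 1): ALLOW
  req#5 t=7ms (window 1): ALLOW
  req#6 t=7ms (window 1): ALLOW
  req#7 t=7ms (window 1): ALLOW
  req#8 t=9ms (window 1): ALLOW
  req#9 t=10ms (window 1): DENY
  req#10 t=10ms (window 1): DENY
  req#11 t=11ms (window 1): DENY
  req#12 t=13ms (window 2): ALLOW
  req#13 t=13ms (window 2): ALLOW
  req#14 t=15ms (window 2): ALLOW
  req#15 t=16ms (window 2): ALLOW
  req#16 t=16ms (window 2): ALLOW
  req#17 t=17ms (window 2): DENY
  req#18 t=18ms (window 3): ALLOW
  req#19 t=19ms (window 3): ALLOW
  req#20 t=20ms (window 3): ALLOW
  req#21 t=20ms (window 3): ALLOW
  req#22 t=21ms (window 3): ALLOW
  req#23 t=22ms (window 3): DENY
  req#24 t=22ms (window 3): DENY
  req#25 t=22ms (window 3): DENY

Allowed counts by window: 3 5 5 5

Answer: 3 5 5 5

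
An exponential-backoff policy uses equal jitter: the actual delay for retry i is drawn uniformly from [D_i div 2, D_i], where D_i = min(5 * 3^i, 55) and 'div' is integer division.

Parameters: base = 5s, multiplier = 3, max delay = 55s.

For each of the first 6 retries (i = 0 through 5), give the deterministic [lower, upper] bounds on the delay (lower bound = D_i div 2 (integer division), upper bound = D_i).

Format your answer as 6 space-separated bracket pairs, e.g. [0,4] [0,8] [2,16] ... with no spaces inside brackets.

Answer: [2,5] [7,15] [22,45] [27,55] [27,55] [27,55]

Derivation:
Computing bounds per retry:
  i=0: D_i=min(5*3^0,55)=5, bounds=[2,5]
  i=1: D_i=min(5*3^1,55)=15, bounds=[7,15]
  i=2: D_i=min(5*3^2,55)=45, bounds=[22,45]
  i=3: D_i=min(5*3^3,55)=55, bounds=[27,55]
  i=4: D_i=min(5*3^4,55)=55, bounds=[27,55]
  i=5: D_i=min(5*3^5,55)=55, bounds=[27,55]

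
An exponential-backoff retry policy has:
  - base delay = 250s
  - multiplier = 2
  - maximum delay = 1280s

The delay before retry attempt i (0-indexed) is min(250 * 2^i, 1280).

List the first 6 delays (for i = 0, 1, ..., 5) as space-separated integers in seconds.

Answer: 250 500 1000 1280 1280 1280

Derivation:
Computing each delay:
  i=0: min(250*2^0, 1280) = 250
  i=1: min(250*2^1, 1280) = 500
  i=2: min(250*2^2, 1280) = 1000
  i=3: min(250*2^3, 1280) = 1280
  i=4: min(250*2^4, 1280) = 1280
  i=5: min(250*2^5, 1280) = 1280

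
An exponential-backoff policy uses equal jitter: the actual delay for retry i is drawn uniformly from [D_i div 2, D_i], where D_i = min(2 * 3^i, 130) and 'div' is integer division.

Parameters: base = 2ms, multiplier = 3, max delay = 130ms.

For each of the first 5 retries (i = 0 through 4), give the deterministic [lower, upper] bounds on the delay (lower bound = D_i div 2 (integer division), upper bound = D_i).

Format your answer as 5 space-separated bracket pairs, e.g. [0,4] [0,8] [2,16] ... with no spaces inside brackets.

Answer: [1,2] [3,6] [9,18] [27,54] [65,130]

Derivation:
Computing bounds per retry:
  i=0: D_i=min(2*3^0,130)=2, bounds=[1,2]
  i=1: D_i=min(2*3^1,130)=6, bounds=[3,6]
  i=2: D_i=min(2*3^2,130)=18, bounds=[9,18]
  i=3: D_i=min(2*3^3,130)=54, bounds=[27,54]
  i=4: D_i=min(2*3^4,130)=130, bounds=[65,130]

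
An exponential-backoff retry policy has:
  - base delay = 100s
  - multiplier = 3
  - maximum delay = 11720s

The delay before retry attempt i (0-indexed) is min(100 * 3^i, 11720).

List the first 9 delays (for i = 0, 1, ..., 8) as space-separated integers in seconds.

Computing each delay:
  i=0: min(100*3^0, 11720) = 100
  i=1: min(100*3^1, 11720) = 300
  i=2: min(100*3^2, 11720) = 900
  i=3: min(100*3^3, 11720) = 2700
  i=4: min(100*3^4, 11720) = 8100
  i=5: min(100*3^5, 11720) = 11720
  i=6: min(100*3^6, 11720) = 11720
  i=7: min(100*3^7, 11720) = 11720
  i=8: min(100*3^8, 11720) = 11720

Answer: 100 300 900 2700 8100 11720 11720 11720 11720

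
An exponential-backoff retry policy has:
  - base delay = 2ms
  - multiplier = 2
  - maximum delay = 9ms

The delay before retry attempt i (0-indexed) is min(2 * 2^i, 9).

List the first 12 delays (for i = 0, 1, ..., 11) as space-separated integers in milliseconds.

Answer: 2 4 8 9 9 9 9 9 9 9 9 9

Derivation:
Computing each delay:
  i=0: min(2*2^0, 9) = 2
  i=1: min(2*2^1, 9) = 4
  i=2: min(2*2^2, 9) = 8
  i=3: min(2*2^3, 9) = 9
  i=4: min(2*2^4, 9) = 9
  i=5: min(2*2^5, 9) = 9
  i=6: min(2*2^6, 9) = 9
  i=7: min(2*2^7, 9) = 9
  i=8: min(2*2^8, 9) = 9
  i=9: min(2*2^9, 9) = 9
  i=10: min(2*2^10, 9) = 9
  i=11: min(2*2^11, 9) = 9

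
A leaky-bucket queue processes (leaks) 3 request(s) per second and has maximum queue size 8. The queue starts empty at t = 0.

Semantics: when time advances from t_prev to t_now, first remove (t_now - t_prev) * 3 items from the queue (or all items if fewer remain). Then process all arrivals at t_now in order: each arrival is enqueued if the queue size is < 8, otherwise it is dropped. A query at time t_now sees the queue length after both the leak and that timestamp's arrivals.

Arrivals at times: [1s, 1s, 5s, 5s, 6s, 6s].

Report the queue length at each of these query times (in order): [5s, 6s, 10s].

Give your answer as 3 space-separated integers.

Queue lengths at query times:
  query t=5s: backlog = 2
  query t=6s: backlog = 2
  query t=10s: backlog = 0

Answer: 2 2 0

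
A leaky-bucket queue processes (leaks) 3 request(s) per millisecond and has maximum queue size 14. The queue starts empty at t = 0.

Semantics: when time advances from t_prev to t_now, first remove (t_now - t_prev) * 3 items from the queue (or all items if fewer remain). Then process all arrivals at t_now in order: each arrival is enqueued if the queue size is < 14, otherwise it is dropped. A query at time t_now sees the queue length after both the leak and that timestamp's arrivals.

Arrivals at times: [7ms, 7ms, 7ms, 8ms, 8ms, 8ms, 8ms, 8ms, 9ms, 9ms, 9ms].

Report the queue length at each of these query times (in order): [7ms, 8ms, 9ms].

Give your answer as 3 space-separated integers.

Queue lengths at query times:
  query t=7ms: backlog = 3
  query t=8ms: backlog = 5
  query t=9ms: backlog = 5

Answer: 3 5 5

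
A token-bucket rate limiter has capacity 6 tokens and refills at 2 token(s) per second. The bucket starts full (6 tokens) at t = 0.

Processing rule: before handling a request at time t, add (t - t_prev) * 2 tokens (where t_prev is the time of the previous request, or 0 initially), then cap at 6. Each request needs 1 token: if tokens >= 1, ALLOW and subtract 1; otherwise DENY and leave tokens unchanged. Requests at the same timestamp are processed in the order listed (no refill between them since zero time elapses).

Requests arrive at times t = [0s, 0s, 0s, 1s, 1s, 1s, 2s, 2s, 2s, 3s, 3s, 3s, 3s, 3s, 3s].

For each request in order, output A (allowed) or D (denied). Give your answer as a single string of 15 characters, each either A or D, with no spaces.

Answer: AAAAAAAAAAAADDD

Derivation:
Simulating step by step:
  req#1 t=0s: ALLOW
  req#2 t=0s: ALLOW
  req#3 t=0s: ALLOW
  req#4 t=1s: ALLOW
  req#5 t=1s: ALLOW
  req#6 t=1s: ALLOW
  req#7 t=2s: ALLOW
  req#8 t=2s: ALLOW
  req#9 t=2s: ALLOW
  req#10 t=3s: ALLOW
  req#11 t=3s: ALLOW
  req#12 t=3s: ALLOW
  req#13 t=3s: DENY
  req#14 t=3s: DENY
  req#15 t=3s: DENY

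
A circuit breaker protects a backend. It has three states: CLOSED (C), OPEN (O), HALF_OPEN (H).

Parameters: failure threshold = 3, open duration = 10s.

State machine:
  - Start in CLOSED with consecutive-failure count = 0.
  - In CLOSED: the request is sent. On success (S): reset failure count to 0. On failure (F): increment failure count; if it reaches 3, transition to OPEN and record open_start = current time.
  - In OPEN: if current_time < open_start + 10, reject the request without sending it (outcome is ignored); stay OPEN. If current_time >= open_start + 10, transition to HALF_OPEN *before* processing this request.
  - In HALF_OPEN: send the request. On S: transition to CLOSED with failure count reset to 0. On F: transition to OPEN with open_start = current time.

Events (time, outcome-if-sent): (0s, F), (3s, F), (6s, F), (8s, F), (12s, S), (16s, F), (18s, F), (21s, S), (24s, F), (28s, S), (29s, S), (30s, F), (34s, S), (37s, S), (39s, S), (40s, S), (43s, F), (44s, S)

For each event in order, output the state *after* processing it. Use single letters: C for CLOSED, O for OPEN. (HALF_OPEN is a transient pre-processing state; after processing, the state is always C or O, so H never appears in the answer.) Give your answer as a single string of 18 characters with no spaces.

Answer: CCOOOOOOOCCCCCCCCC

Derivation:
State after each event:
  event#1 t=0s outcome=F: state=CLOSED
  event#2 t=3s outcome=F: state=CLOSED
  event#3 t=6s outcome=F: state=OPEN
  event#4 t=8s outcome=F: state=OPEN
  event#5 t=12s outcome=S: state=OPEN
  event#6 t=16s outcome=F: state=OPEN
  event#7 t=18s outcome=F: state=OPEN
  event#8 t=21s outcome=S: state=OPEN
  event#9 t=24s outcome=F: state=OPEN
  event#10 t=28s outcome=S: state=CLOSED
  event#11 t=29s outcome=S: state=CLOSED
  event#12 t=30s outcome=F: state=CLOSED
  event#13 t=34s outcome=S: state=CLOSED
  event#14 t=37s outcome=S: state=CLOSED
  event#15 t=39s outcome=S: state=CLOSED
  event#16 t=40s outcome=S: state=CLOSED
  event#17 t=43s outcome=F: state=CLOSED
  event#18 t=44s outcome=S: state=CLOSED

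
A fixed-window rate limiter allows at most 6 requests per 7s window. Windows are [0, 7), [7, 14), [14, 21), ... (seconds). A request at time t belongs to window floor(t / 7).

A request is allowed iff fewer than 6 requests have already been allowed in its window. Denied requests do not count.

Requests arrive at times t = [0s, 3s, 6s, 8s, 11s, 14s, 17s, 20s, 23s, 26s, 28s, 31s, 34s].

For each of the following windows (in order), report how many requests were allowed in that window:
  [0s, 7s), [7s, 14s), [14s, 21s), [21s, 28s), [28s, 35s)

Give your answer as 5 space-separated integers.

Answer: 3 2 3 2 3

Derivation:
Processing requests:
  req#1 t=0s (window 0): ALLOW
  req#2 t=3s (window 0): ALLOW
  req#3 t=6s (window 0): ALLOW
  req#4 t=8s (window 1): ALLOW
  req#5 t=11s (window 1): ALLOW
  req#6 t=14s (window 2): ALLOW
  req#7 t=17s (window 2): ALLOW
  req#8 t=20s (window 2): ALLOW
  req#9 t=23s (window 3): ALLOW
  req#10 t=26s (window 3): ALLOW
  req#11 t=28s (window 4): ALLOW
  req#12 t=31s (window 4): ALLOW
  req#13 t=34s (window 4): ALLOW

Allowed counts by window: 3 2 3 2 3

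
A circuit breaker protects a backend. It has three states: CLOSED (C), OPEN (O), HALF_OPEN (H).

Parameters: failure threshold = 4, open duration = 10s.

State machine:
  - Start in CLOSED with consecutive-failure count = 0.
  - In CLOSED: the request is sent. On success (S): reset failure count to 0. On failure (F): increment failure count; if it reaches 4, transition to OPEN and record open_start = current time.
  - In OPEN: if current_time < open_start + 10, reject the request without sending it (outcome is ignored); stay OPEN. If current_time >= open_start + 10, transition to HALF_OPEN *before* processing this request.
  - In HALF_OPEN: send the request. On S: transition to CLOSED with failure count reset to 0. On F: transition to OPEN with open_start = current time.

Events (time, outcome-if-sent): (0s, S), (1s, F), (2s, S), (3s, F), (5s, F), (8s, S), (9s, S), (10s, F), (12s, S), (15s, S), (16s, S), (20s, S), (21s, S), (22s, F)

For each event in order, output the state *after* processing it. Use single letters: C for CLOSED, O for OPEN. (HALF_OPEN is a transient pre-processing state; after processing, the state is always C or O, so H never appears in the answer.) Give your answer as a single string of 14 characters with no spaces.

State after each event:
  event#1 t=0s outcome=S: state=CLOSED
  event#2 t=1s outcome=F: state=CLOSED
  event#3 t=2s outcome=S: state=CLOSED
  event#4 t=3s outcome=F: state=CLOSED
  event#5 t=5s outcome=F: state=CLOSED
  event#6 t=8s outcome=S: state=CLOSED
  event#7 t=9s outcome=S: state=CLOSED
  event#8 t=10s outcome=F: state=CLOSED
  event#9 t=12s outcome=S: state=CLOSED
  event#10 t=15s outcome=S: state=CLOSED
  event#11 t=16s outcome=S: state=CLOSED
  event#12 t=20s outcome=S: state=CLOSED
  event#13 t=21s outcome=S: state=CLOSED
  event#14 t=22s outcome=F: state=CLOSED

Answer: CCCCCCCCCCCCCC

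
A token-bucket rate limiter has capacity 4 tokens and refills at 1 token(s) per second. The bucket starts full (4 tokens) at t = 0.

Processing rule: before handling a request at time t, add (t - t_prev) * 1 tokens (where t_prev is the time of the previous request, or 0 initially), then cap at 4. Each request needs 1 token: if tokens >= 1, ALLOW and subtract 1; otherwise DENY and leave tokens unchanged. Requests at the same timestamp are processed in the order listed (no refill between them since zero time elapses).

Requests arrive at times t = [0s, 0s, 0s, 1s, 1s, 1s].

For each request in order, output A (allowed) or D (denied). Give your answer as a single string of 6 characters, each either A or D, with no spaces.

Simulating step by step:
  req#1 t=0s: ALLOW
  req#2 t=0s: ALLOW
  req#3 t=0s: ALLOW
  req#4 t=1s: ALLOW
  req#5 t=1s: ALLOW
  req#6 t=1s: DENY

Answer: AAAAAD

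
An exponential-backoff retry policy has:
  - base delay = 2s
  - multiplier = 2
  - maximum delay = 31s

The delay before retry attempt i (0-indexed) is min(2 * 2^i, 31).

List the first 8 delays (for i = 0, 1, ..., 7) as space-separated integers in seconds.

Answer: 2 4 8 16 31 31 31 31

Derivation:
Computing each delay:
  i=0: min(2*2^0, 31) = 2
  i=1: min(2*2^1, 31) = 4
  i=2: min(2*2^2, 31) = 8
  i=3: min(2*2^3, 31) = 16
  i=4: min(2*2^4, 31) = 31
  i=5: min(2*2^5, 31) = 31
  i=6: min(2*2^6, 31) = 31
  i=7: min(2*2^7, 31) = 31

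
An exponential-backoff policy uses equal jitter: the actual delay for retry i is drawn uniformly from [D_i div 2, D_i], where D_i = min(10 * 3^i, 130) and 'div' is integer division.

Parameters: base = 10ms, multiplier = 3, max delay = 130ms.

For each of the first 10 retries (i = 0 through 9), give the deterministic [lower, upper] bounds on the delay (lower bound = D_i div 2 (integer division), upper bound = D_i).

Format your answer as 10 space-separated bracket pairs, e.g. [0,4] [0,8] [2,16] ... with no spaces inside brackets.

Answer: [5,10] [15,30] [45,90] [65,130] [65,130] [65,130] [65,130] [65,130] [65,130] [65,130]

Derivation:
Computing bounds per retry:
  i=0: D_i=min(10*3^0,130)=10, bounds=[5,10]
  i=1: D_i=min(10*3^1,130)=30, bounds=[15,30]
  i=2: D_i=min(10*3^2,130)=90, bounds=[45,90]
  i=3: D_i=min(10*3^3,130)=130, bounds=[65,130]
  i=4: D_i=min(10*3^4,130)=130, bounds=[65,130]
  i=5: D_i=min(10*3^5,130)=130, bounds=[65,130]
  i=6: D_i=min(10*3^6,130)=130, bounds=[65,130]
  i=7: D_i=min(10*3^7,130)=130, bounds=[65,130]
  i=8: D_i=min(10*3^8,130)=130, bounds=[65,130]
  i=9: D_i=min(10*3^9,130)=130, bounds=[65,130]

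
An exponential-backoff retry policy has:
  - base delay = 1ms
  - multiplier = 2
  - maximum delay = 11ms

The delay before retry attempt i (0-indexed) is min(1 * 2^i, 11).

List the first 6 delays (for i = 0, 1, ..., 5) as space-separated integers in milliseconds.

Answer: 1 2 4 8 11 11

Derivation:
Computing each delay:
  i=0: min(1*2^0, 11) = 1
  i=1: min(1*2^1, 11) = 2
  i=2: min(1*2^2, 11) = 4
  i=3: min(1*2^3, 11) = 8
  i=4: min(1*2^4, 11) = 11
  i=5: min(1*2^5, 11) = 11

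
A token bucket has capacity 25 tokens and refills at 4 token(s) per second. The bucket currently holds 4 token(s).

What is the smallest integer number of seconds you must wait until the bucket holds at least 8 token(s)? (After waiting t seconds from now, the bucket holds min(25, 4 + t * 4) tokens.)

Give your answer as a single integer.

Need 4 + t * 4 >= 8, so t >= 4/4.
Smallest integer t = ceil(4/4) = 1.

Answer: 1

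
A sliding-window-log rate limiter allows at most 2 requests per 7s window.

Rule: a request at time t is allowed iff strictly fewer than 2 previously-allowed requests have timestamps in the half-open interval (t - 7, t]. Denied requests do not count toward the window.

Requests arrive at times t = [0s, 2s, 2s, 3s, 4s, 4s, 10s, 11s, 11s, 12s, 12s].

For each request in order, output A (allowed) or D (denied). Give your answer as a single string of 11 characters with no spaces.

Answer: AADDDDAADDD

Derivation:
Tracking allowed requests in the window:
  req#1 t=0s: ALLOW
  req#2 t=2s: ALLOW
  req#3 t=2s: DENY
  req#4 t=3s: DENY
  req#5 t=4s: DENY
  req#6 t=4s: DENY
  req#7 t=10s: ALLOW
  req#8 t=11s: ALLOW
  req#9 t=11s: DENY
  req#10 t=12s: DENY
  req#11 t=12s: DENY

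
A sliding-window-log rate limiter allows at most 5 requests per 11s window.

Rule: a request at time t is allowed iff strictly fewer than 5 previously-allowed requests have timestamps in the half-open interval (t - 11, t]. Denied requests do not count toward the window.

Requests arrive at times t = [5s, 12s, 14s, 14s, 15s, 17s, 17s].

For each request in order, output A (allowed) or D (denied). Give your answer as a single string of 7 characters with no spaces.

Answer: AAAAAAD

Derivation:
Tracking allowed requests in the window:
  req#1 t=5s: ALLOW
  req#2 t=12s: ALLOW
  req#3 t=14s: ALLOW
  req#4 t=14s: ALLOW
  req#5 t=15s: ALLOW
  req#6 t=17s: ALLOW
  req#7 t=17s: DENY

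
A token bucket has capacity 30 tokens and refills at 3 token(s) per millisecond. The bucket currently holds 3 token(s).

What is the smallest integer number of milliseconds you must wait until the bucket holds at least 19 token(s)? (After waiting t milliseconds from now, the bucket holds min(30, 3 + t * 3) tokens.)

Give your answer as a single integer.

Answer: 6

Derivation:
Need 3 + t * 3 >= 19, so t >= 16/3.
Smallest integer t = ceil(16/3) = 6.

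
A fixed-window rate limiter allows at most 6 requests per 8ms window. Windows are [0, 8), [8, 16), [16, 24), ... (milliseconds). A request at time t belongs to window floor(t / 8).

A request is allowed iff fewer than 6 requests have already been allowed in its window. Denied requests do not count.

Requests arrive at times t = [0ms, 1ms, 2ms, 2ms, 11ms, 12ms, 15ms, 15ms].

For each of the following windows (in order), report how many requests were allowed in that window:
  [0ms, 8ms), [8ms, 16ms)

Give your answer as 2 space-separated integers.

Processing requests:
  req#1 t=0ms (window 0): ALLOW
  req#2 t=1ms (window 0): ALLOW
  req#3 t=2ms (window 0): ALLOW
  req#4 t=2ms (window 0): ALLOW
  req#5 t=11ms (window 1): ALLOW
  req#6 t=12ms (window 1): ALLOW
  req#7 t=15ms (window 1): ALLOW
  req#8 t=15ms (window 1): ALLOW

Allowed counts by window: 4 4

Answer: 4 4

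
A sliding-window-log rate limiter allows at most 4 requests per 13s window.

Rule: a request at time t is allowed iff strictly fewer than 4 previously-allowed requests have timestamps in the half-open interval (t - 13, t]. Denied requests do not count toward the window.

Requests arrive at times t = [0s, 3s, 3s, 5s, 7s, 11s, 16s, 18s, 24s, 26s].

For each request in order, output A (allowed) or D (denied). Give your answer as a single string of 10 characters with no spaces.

Answer: AAAADDAAAA

Derivation:
Tracking allowed requests in the window:
  req#1 t=0s: ALLOW
  req#2 t=3s: ALLOW
  req#3 t=3s: ALLOW
  req#4 t=5s: ALLOW
  req#5 t=7s: DENY
  req#6 t=11s: DENY
  req#7 t=16s: ALLOW
  req#8 t=18s: ALLOW
  req#9 t=24s: ALLOW
  req#10 t=26s: ALLOW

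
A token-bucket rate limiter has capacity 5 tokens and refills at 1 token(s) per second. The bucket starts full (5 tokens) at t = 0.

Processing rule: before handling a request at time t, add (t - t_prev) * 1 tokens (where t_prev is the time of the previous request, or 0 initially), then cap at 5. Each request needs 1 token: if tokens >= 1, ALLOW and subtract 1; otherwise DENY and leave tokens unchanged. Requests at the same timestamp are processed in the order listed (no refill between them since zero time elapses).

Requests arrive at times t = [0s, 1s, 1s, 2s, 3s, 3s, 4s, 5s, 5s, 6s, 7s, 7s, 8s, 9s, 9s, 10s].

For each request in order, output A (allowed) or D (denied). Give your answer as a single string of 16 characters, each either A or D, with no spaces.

Simulating step by step:
  req#1 t=0s: ALLOW
  req#2 t=1s: ALLOW
  req#3 t=1s: ALLOW
  req#4 t=2s: ALLOW
  req#5 t=3s: ALLOW
  req#6 t=3s: ALLOW
  req#7 t=4s: ALLOW
  req#8 t=5s: ALLOW
  req#9 t=5s: ALLOW
  req#10 t=6s: ALLOW
  req#11 t=7s: ALLOW
  req#12 t=7s: ALLOW
  req#13 t=8s: ALLOW
  req#14 t=9s: ALLOW
  req#15 t=9s: DENY
  req#16 t=10s: ALLOW

Answer: AAAAAAAAAAAAAADA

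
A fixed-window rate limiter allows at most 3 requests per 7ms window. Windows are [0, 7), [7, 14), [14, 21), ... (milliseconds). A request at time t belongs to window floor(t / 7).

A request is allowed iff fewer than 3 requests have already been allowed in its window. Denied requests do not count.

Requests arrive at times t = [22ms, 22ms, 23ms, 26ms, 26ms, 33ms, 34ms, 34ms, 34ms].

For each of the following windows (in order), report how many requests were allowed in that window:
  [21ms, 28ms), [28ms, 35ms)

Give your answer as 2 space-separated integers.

Processing requests:
  req#1 t=22ms (window 3): ALLOW
  req#2 t=22ms (window 3): ALLOW
  req#3 t=23ms (window 3): ALLOW
  req#4 t=26ms (window 3): DENY
  req#5 t=26ms (window 3): DENY
  req#6 t=33ms (window 4): ALLOW
  req#7 t=34ms (window 4): ALLOW
  req#8 t=34ms (window 4): ALLOW
  req#9 t=34ms (window 4): DENY

Allowed counts by window: 3 3

Answer: 3 3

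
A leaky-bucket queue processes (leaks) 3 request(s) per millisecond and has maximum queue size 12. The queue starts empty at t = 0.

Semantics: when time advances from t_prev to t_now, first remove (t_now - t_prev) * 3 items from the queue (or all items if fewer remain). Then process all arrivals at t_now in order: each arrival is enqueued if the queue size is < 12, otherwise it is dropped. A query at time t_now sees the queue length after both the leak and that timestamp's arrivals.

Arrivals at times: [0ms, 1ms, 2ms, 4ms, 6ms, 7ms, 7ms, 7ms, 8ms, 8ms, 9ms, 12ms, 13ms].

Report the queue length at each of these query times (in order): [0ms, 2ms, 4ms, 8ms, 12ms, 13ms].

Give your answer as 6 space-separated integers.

Queue lengths at query times:
  query t=0ms: backlog = 1
  query t=2ms: backlog = 1
  query t=4ms: backlog = 1
  query t=8ms: backlog = 2
  query t=12ms: backlog = 1
  query t=13ms: backlog = 1

Answer: 1 1 1 2 1 1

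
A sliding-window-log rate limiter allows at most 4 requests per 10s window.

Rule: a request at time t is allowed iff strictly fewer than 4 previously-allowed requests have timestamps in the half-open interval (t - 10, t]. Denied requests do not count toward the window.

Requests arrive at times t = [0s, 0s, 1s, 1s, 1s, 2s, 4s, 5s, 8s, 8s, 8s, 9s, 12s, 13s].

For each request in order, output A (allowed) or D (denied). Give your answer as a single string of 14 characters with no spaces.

Answer: AAAADDDDDDDDAA

Derivation:
Tracking allowed requests in the window:
  req#1 t=0s: ALLOW
  req#2 t=0s: ALLOW
  req#3 t=1s: ALLOW
  req#4 t=1s: ALLOW
  req#5 t=1s: DENY
  req#6 t=2s: DENY
  req#7 t=4s: DENY
  req#8 t=5s: DENY
  req#9 t=8s: DENY
  req#10 t=8s: DENY
  req#11 t=8s: DENY
  req#12 t=9s: DENY
  req#13 t=12s: ALLOW
  req#14 t=13s: ALLOW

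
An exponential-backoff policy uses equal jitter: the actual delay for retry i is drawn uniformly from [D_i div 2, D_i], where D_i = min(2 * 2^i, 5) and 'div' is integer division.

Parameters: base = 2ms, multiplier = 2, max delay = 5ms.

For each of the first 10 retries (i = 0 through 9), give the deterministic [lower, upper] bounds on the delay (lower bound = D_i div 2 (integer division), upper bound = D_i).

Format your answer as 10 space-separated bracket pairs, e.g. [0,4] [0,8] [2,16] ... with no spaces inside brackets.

Computing bounds per retry:
  i=0: D_i=min(2*2^0,5)=2, bounds=[1,2]
  i=1: D_i=min(2*2^1,5)=4, bounds=[2,4]
  i=2: D_i=min(2*2^2,5)=5, bounds=[2,5]
  i=3: D_i=min(2*2^3,5)=5, bounds=[2,5]
  i=4: D_i=min(2*2^4,5)=5, bounds=[2,5]
  i=5: D_i=min(2*2^5,5)=5, bounds=[2,5]
  i=6: D_i=min(2*2^6,5)=5, bounds=[2,5]
  i=7: D_i=min(2*2^7,5)=5, bounds=[2,5]
  i=8: D_i=min(2*2^8,5)=5, bounds=[2,5]
  i=9: D_i=min(2*2^9,5)=5, bounds=[2,5]

Answer: [1,2] [2,4] [2,5] [2,5] [2,5] [2,5] [2,5] [2,5] [2,5] [2,5]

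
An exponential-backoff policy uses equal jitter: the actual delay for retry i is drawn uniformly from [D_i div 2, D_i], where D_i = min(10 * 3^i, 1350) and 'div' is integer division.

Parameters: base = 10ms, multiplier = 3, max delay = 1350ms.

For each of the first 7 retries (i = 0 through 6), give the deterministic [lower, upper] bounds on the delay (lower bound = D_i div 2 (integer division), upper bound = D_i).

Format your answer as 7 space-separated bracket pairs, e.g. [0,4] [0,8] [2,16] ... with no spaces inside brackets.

Computing bounds per retry:
  i=0: D_i=min(10*3^0,1350)=10, bounds=[5,10]
  i=1: D_i=min(10*3^1,1350)=30, bounds=[15,30]
  i=2: D_i=min(10*3^2,1350)=90, bounds=[45,90]
  i=3: D_i=min(10*3^3,1350)=270, bounds=[135,270]
  i=4: D_i=min(10*3^4,1350)=810, bounds=[405,810]
  i=5: D_i=min(10*3^5,1350)=1350, bounds=[675,1350]
  i=6: D_i=min(10*3^6,1350)=1350, bounds=[675,1350]

Answer: [5,10] [15,30] [45,90] [135,270] [405,810] [675,1350] [675,1350]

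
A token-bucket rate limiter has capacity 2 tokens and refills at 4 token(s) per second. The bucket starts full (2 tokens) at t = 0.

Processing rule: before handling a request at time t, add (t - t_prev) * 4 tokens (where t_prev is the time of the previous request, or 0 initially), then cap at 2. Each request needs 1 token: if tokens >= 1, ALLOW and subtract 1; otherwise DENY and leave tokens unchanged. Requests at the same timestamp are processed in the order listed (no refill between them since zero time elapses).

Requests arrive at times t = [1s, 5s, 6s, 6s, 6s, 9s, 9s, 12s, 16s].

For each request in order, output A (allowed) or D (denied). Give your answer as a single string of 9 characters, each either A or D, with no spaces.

Simulating step by step:
  req#1 t=1s: ALLOW
  req#2 t=5s: ALLOW
  req#3 t=6s: ALLOW
  req#4 t=6s: ALLOW
  req#5 t=6s: DENY
  req#6 t=9s: ALLOW
  req#7 t=9s: ALLOW
  req#8 t=12s: ALLOW
  req#9 t=16s: ALLOW

Answer: AAAADAAAA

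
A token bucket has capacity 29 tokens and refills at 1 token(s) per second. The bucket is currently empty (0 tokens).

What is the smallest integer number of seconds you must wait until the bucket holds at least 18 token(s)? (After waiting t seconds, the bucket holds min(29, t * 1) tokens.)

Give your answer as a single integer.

Need t * 1 >= 18, so t >= 18/1.
Smallest integer t = ceil(18/1) = 18.

Answer: 18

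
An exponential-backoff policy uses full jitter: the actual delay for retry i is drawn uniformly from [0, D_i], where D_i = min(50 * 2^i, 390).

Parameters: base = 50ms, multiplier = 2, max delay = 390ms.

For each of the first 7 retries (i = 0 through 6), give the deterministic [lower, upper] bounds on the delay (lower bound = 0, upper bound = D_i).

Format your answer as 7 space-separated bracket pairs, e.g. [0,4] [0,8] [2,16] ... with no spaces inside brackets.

Answer: [0,50] [0,100] [0,200] [0,390] [0,390] [0,390] [0,390]

Derivation:
Computing bounds per retry:
  i=0: D_i=min(50*2^0,390)=50, bounds=[0,50]
  i=1: D_i=min(50*2^1,390)=100, bounds=[0,100]
  i=2: D_i=min(50*2^2,390)=200, bounds=[0,200]
  i=3: D_i=min(50*2^3,390)=390, bounds=[0,390]
  i=4: D_i=min(50*2^4,390)=390, bounds=[0,390]
  i=5: D_i=min(50*2^5,390)=390, bounds=[0,390]
  i=6: D_i=min(50*2^6,390)=390, bounds=[0,390]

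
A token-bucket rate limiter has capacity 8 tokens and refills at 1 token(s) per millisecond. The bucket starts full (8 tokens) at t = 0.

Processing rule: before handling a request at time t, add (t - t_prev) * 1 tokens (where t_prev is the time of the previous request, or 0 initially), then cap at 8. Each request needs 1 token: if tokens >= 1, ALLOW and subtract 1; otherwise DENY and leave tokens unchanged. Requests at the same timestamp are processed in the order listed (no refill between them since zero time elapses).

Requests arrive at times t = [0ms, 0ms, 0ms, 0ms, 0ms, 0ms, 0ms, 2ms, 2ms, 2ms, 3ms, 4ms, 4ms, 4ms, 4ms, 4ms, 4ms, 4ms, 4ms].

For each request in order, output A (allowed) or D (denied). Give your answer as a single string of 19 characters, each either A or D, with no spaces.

Answer: AAAAAAAAAAAADDDDDDD

Derivation:
Simulating step by step:
  req#1 t=0ms: ALLOW
  req#2 t=0ms: ALLOW
  req#3 t=0ms: ALLOW
  req#4 t=0ms: ALLOW
  req#5 t=0ms: ALLOW
  req#6 t=0ms: ALLOW
  req#7 t=0ms: ALLOW
  req#8 t=2ms: ALLOW
  req#9 t=2ms: ALLOW
  req#10 t=2ms: ALLOW
  req#11 t=3ms: ALLOW
  req#12 t=4ms: ALLOW
  req#13 t=4ms: DENY
  req#14 t=4ms: DENY
  req#15 t=4ms: DENY
  req#16 t=4ms: DENY
  req#17 t=4ms: DENY
  req#18 t=4ms: DENY
  req#19 t=4ms: DENY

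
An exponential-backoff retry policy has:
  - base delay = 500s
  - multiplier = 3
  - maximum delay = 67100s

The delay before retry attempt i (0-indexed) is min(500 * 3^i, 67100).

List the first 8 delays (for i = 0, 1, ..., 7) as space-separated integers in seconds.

Computing each delay:
  i=0: min(500*3^0, 67100) = 500
  i=1: min(500*3^1, 67100) = 1500
  i=2: min(500*3^2, 67100) = 4500
  i=3: min(500*3^3, 67100) = 13500
  i=4: min(500*3^4, 67100) = 40500
  i=5: min(500*3^5, 67100) = 67100
  i=6: min(500*3^6, 67100) = 67100
  i=7: min(500*3^7, 67100) = 67100

Answer: 500 1500 4500 13500 40500 67100 67100 67100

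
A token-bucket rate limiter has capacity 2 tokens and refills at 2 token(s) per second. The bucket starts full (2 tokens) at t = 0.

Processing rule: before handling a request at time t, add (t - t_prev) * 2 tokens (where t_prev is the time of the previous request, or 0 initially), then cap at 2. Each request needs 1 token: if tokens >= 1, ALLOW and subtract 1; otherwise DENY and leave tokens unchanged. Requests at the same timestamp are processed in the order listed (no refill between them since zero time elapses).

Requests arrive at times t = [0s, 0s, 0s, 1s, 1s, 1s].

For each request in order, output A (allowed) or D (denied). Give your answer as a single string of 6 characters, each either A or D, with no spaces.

Answer: AADAAD

Derivation:
Simulating step by step:
  req#1 t=0s: ALLOW
  req#2 t=0s: ALLOW
  req#3 t=0s: DENY
  req#4 t=1s: ALLOW
  req#5 t=1s: ALLOW
  req#6 t=1s: DENY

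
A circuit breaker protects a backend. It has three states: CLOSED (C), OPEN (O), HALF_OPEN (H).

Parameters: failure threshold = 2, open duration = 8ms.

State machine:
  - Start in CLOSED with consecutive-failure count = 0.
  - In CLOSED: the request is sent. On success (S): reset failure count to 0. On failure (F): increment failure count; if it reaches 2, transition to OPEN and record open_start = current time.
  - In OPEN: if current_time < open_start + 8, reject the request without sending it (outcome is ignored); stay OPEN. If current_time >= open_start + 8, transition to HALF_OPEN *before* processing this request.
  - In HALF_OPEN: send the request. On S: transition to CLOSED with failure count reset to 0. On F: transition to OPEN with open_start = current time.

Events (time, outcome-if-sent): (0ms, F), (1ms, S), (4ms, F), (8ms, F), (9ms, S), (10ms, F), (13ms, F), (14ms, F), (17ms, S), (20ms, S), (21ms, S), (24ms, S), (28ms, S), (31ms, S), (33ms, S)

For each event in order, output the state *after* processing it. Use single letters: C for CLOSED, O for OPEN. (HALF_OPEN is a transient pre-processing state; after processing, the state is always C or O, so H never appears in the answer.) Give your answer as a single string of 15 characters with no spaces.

Answer: CCCOOOOOCCCCCCC

Derivation:
State after each event:
  event#1 t=0ms outcome=F: state=CLOSED
  event#2 t=1ms outcome=S: state=CLOSED
  event#3 t=4ms outcome=F: state=CLOSED
  event#4 t=8ms outcome=F: state=OPEN
  event#5 t=9ms outcome=S: state=OPEN
  event#6 t=10ms outcome=F: state=OPEN
  event#7 t=13ms outcome=F: state=OPEN
  event#8 t=14ms outcome=F: state=OPEN
  event#9 t=17ms outcome=S: state=CLOSED
  event#10 t=20ms outcome=S: state=CLOSED
  event#11 t=21ms outcome=S: state=CLOSED
  event#12 t=24ms outcome=S: state=CLOSED
  event#13 t=28ms outcome=S: state=CLOSED
  event#14 t=31ms outcome=S: state=CLOSED
  event#15 t=33ms outcome=S: state=CLOSED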